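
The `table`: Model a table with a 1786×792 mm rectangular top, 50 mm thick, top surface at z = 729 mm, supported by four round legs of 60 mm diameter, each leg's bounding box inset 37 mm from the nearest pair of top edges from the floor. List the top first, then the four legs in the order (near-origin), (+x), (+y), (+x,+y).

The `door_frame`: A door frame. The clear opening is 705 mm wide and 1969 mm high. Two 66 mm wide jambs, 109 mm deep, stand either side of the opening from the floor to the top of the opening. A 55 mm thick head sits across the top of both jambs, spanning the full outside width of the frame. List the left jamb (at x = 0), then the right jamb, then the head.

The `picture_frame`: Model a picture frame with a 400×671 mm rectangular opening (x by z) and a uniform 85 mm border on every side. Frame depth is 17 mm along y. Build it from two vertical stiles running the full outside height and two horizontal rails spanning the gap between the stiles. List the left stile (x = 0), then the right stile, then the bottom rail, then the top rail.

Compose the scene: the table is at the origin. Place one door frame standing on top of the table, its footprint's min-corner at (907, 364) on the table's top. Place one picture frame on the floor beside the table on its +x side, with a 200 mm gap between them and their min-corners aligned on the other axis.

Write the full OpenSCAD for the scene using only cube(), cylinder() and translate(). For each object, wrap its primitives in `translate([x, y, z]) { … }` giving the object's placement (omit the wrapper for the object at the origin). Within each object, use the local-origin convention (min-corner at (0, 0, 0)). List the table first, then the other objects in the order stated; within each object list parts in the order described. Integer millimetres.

translate([0, 0, 679]) cube([1786, 792, 50]);
translate([67, 67, 0]) cylinder(h = 679, r = 30);
translate([1719, 67, 0]) cylinder(h = 679, r = 30);
translate([67, 725, 0]) cylinder(h = 679, r = 30);
translate([1719, 725, 0]) cylinder(h = 679, r = 30);
translate([907, 364, 729]) {
  cube([66, 109, 1969]);
  translate([771, 0, 0]) cube([66, 109, 1969]);
  translate([0, 0, 1969]) cube([837, 109, 55]);
}
translate([1986, 0, 0]) {
  cube([85, 17, 841]);
  translate([485, 0, 0]) cube([85, 17, 841]);
  translate([85, 0, 0]) cube([400, 17, 85]);
  translate([85, 0, 756]) cube([400, 17, 85]);
}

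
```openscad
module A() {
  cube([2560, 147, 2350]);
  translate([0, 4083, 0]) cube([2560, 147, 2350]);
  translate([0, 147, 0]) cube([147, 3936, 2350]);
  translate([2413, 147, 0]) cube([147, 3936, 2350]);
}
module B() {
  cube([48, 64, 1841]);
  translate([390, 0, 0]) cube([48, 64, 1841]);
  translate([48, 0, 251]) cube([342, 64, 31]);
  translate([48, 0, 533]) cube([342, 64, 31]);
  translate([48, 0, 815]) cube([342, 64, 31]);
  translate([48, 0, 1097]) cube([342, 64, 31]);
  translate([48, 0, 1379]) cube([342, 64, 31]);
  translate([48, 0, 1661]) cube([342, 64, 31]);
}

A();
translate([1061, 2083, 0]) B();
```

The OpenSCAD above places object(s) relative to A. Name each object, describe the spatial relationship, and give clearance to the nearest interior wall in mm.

A is a house frame. B is a ladder. The ladder sits inside the house frame, centred. The clearance to the nearest interior wall is 914 mm.

Clearances: x = 914, y = 1936; minimum 914 mm.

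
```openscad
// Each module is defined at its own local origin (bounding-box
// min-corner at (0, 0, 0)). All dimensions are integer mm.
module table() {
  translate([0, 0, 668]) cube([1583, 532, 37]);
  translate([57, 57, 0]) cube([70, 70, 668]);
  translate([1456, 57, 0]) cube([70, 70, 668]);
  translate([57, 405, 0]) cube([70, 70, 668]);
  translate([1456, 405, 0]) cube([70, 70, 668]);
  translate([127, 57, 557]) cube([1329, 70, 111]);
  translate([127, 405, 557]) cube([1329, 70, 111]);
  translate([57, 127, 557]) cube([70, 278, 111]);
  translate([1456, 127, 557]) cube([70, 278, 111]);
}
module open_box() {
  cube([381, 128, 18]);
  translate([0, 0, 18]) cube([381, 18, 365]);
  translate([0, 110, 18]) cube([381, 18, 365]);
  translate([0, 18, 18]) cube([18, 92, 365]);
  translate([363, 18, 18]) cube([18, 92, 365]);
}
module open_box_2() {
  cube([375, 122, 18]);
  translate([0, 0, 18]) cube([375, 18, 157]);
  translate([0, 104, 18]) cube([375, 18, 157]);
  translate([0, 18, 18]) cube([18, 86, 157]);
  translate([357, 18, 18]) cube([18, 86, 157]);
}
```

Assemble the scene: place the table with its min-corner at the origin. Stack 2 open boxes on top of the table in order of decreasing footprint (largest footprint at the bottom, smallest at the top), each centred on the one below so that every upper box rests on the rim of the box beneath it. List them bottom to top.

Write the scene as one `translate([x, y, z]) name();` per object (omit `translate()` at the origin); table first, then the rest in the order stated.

table();
translate([601, 202, 705]) open_box();
translate([604, 205, 1088]) open_box_2();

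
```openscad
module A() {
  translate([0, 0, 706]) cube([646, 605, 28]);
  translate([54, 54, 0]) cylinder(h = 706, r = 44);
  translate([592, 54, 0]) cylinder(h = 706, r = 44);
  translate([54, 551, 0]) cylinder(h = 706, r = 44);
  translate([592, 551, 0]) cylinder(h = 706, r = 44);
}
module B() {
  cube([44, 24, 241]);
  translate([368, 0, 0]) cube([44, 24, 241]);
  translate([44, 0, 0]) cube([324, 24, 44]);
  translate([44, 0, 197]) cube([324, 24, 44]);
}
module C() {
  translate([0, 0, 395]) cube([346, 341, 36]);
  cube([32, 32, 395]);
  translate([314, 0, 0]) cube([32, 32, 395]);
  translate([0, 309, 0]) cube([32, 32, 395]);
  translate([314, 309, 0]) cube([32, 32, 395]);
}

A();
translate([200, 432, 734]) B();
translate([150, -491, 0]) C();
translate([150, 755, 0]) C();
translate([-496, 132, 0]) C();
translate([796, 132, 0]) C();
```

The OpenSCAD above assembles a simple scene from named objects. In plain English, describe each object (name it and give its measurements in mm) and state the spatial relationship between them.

A is a table: top 646 mm (x) × 605 mm (y), 28 mm thick, upper face at z = 734 mm, on four round legs of 88 mm diameter, each leg's bounding box inset 10 mm from the nearest pair of top edges, running from z = 0 to the bottom of the top.

B is a picture frame with a 324×153 mm rectangular opening (x by z) and a uniform 44 mm border on every side. Frame depth is 24 mm along y. It is built from two vertical stiles running the full outside height and two horizontal rails spanning the gap between the stiles.

C is a four-legged stool. The seat is 346×341 mm, 36 mm thick, top at z = 431 mm. It stands on four square legs, each 32×32 mm in cross-section, from z = 0 to the seat underside, each flush with a corner of the seat.

The picture frame is on top of the table. Four stools sit around the table at the −y, +y, −x, +x sides.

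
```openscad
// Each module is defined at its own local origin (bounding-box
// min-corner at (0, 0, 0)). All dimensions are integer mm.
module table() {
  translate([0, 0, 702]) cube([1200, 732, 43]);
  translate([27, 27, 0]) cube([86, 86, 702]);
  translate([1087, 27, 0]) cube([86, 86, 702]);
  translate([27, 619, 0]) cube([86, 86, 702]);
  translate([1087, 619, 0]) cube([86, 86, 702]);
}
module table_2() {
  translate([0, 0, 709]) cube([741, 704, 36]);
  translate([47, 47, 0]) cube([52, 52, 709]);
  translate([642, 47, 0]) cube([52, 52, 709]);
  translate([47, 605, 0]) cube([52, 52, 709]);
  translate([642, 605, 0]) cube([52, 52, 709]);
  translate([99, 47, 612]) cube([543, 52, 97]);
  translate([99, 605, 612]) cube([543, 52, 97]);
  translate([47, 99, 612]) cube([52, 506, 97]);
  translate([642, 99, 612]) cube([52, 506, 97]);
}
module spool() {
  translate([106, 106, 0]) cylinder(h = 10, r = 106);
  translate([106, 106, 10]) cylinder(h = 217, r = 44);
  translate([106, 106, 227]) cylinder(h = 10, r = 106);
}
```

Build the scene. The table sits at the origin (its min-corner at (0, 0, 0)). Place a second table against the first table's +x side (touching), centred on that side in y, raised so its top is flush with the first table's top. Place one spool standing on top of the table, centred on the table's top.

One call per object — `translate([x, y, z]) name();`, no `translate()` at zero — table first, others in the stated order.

table();
translate([1200, 14, 0]) table_2();
translate([494, 260, 745]) spool();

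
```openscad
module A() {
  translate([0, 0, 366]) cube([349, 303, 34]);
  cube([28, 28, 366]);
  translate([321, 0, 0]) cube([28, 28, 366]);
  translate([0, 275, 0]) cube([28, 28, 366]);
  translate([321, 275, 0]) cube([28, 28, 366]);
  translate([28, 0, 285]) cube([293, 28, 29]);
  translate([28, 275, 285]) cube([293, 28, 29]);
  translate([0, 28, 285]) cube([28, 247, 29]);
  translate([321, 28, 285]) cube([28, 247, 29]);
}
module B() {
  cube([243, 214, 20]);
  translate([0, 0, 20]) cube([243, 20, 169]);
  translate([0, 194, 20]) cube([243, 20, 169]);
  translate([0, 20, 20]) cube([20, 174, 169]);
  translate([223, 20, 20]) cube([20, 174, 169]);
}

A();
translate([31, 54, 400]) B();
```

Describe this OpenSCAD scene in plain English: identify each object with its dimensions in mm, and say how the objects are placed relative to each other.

A is a simple wooden stool: a rectangular seat 349 mm (x) by 303 mm (y), 34 mm thick, top face at z = 400 mm, on four square legs, each 28×28 mm in cross-section. The legs rest on z = 0, each flush with a corner of the seat. Four stretchers, 28 mm wide and 29 mm tall, connect adjacent legs with their undersides at z = 285 mm, each running between the inner faces of the legs it joins and aligned with the legs' outer faces on the other axis.

B is an open storage box with external size 243×214×189 mm and wall thickness 20 mm (the base is also 20 mm thick). The base covers the whole footprint; the four walls stand on the base, with the y-facing walls full-width and the x-facing walls fitting between their inner faces.

The open box is on top of the stool.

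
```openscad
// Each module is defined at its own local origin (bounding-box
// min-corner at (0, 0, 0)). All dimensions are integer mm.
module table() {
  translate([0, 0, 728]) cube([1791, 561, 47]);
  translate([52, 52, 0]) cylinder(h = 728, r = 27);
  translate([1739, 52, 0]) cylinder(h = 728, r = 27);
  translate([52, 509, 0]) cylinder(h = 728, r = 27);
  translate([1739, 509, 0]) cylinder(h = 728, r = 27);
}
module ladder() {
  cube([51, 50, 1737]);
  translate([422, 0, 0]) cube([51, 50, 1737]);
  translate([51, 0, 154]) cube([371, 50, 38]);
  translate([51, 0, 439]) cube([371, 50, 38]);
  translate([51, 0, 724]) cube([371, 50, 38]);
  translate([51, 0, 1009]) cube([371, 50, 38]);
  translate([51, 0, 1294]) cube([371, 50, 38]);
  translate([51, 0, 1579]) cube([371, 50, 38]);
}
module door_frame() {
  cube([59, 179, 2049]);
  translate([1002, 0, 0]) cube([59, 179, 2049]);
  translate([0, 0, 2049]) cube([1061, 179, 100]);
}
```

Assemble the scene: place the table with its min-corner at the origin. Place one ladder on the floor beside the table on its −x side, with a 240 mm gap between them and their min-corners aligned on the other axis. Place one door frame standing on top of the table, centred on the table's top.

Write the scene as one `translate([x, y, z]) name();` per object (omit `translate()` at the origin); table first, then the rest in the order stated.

table();
translate([-713, 0, 0]) ladder();
translate([365, 191, 775]) door_frame();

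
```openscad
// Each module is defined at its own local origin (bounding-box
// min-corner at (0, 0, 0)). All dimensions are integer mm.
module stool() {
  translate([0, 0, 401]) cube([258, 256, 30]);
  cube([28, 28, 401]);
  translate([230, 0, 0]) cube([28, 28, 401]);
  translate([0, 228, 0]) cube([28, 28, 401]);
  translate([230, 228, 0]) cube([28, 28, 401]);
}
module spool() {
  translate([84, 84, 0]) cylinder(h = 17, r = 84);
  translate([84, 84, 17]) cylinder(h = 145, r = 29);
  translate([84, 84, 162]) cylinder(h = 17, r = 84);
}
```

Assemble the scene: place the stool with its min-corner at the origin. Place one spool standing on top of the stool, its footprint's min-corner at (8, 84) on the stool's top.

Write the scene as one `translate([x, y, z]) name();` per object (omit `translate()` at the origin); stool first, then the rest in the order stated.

stool();
translate([8, 84, 431]) spool();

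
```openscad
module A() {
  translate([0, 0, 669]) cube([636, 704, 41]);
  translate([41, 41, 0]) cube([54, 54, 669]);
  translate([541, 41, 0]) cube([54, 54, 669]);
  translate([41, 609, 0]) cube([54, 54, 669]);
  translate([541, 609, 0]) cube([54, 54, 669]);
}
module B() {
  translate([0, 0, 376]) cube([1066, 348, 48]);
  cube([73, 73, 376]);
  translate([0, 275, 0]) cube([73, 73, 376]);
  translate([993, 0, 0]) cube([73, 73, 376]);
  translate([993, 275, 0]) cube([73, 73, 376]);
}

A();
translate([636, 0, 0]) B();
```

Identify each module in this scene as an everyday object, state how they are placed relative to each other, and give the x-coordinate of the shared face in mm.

A is a table. B is a bench. The bench is against the table's +x side, with their −y faces flush. The x-coordinate of the shared face is 636 mm.

The table's +x face and the bench's −x face are both at x = 636 mm.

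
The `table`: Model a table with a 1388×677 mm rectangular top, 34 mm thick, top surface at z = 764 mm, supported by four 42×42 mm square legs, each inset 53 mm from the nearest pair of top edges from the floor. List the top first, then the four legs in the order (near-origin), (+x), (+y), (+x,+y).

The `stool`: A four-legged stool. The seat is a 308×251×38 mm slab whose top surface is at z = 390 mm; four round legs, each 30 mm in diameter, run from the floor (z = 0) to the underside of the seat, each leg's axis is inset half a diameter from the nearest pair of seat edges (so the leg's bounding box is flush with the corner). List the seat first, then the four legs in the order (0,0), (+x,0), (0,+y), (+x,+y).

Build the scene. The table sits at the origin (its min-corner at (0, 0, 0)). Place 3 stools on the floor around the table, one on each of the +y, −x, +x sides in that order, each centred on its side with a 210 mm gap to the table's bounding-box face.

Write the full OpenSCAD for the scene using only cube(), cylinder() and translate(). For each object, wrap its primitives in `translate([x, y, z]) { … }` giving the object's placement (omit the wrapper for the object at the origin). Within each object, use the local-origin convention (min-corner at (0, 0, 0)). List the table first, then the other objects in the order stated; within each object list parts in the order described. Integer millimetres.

translate([0, 0, 730]) cube([1388, 677, 34]);
translate([53, 53, 0]) cube([42, 42, 730]);
translate([1293, 53, 0]) cube([42, 42, 730]);
translate([53, 582, 0]) cube([42, 42, 730]);
translate([1293, 582, 0]) cube([42, 42, 730]);
translate([540, 887, 0]) {
  translate([0, 0, 352]) cube([308, 251, 38]);
  translate([15, 15, 0]) cylinder(h = 352, r = 15);
  translate([293, 15, 0]) cylinder(h = 352, r = 15);
  translate([15, 236, 0]) cylinder(h = 352, r = 15);
  translate([293, 236, 0]) cylinder(h = 352, r = 15);
}
translate([-518, 213, 0]) {
  translate([0, 0, 352]) cube([308, 251, 38]);
  translate([15, 15, 0]) cylinder(h = 352, r = 15);
  translate([293, 15, 0]) cylinder(h = 352, r = 15);
  translate([15, 236, 0]) cylinder(h = 352, r = 15);
  translate([293, 236, 0]) cylinder(h = 352, r = 15);
}
translate([1598, 213, 0]) {
  translate([0, 0, 352]) cube([308, 251, 38]);
  translate([15, 15, 0]) cylinder(h = 352, r = 15);
  translate([293, 15, 0]) cylinder(h = 352, r = 15);
  translate([15, 236, 0]) cylinder(h = 352, r = 15);
  translate([293, 236, 0]) cylinder(h = 352, r = 15);
}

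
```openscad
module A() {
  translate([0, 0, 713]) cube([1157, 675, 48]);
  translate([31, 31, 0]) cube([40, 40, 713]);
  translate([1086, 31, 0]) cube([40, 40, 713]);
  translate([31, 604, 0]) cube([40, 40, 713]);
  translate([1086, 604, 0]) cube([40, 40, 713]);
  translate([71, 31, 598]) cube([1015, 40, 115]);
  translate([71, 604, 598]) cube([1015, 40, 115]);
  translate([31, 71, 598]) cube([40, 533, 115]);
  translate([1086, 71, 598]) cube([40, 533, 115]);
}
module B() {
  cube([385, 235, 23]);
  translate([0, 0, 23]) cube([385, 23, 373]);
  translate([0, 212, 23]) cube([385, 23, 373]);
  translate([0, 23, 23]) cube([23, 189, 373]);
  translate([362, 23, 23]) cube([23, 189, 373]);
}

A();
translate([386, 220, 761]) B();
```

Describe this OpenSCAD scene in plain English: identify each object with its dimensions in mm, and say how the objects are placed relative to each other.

A is a table with a 1157×675 mm rectangular top, 48 mm thick, top surface at z = 761 mm, supported by four 40×40 mm square legs, each inset 31 mm from the nearest pair of top edges, running from the floor. Four apron rails, 40 mm thick and 115 mm tall, run between adjacent legs with their top edges flush with the underside of the top and their outer faces flush with the legs' outer faces.

B is an open-topped rectangular box: outside dimensions 385×235×396 mm, with a uniform wall and base thickness of 23 mm. The base is a full 385×235 slab on the floor; four walls sit on top of the base. The front and back walls (the −y and +y sides) span the full width; the two side walls fit between them.

The open box is on top of the table, centred.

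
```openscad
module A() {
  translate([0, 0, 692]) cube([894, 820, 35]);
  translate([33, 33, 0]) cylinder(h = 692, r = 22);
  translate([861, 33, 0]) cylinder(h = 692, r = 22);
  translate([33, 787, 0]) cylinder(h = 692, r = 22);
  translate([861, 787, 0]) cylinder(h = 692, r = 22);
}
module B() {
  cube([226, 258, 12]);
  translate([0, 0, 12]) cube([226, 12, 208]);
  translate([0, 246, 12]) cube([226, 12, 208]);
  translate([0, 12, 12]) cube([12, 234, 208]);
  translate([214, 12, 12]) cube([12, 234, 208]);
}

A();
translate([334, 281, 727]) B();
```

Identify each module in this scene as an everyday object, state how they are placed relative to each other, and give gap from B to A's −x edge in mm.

The open box's min-x is at 334; the table's min-x is 0; gap = 334 mm.

A is a table. B is an open box. The open box is on top of the table, centred. The gap from the open box to the table's −x edge is 334 mm.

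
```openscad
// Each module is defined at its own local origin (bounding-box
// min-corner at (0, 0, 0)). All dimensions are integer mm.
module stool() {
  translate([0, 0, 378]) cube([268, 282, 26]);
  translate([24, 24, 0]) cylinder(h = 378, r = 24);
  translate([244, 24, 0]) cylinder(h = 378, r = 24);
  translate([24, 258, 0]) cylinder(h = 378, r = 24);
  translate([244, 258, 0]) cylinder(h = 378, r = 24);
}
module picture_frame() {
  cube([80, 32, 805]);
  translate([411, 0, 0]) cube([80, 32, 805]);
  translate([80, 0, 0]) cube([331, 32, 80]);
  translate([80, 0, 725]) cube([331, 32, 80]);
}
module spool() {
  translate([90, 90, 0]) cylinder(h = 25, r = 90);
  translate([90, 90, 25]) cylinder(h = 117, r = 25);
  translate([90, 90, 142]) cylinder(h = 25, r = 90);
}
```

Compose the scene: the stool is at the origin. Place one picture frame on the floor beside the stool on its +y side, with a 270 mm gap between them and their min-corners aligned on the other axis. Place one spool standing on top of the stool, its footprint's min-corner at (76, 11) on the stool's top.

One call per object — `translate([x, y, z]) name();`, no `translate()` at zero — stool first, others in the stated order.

stool();
translate([0, 552, 0]) picture_frame();
translate([76, 11, 404]) spool();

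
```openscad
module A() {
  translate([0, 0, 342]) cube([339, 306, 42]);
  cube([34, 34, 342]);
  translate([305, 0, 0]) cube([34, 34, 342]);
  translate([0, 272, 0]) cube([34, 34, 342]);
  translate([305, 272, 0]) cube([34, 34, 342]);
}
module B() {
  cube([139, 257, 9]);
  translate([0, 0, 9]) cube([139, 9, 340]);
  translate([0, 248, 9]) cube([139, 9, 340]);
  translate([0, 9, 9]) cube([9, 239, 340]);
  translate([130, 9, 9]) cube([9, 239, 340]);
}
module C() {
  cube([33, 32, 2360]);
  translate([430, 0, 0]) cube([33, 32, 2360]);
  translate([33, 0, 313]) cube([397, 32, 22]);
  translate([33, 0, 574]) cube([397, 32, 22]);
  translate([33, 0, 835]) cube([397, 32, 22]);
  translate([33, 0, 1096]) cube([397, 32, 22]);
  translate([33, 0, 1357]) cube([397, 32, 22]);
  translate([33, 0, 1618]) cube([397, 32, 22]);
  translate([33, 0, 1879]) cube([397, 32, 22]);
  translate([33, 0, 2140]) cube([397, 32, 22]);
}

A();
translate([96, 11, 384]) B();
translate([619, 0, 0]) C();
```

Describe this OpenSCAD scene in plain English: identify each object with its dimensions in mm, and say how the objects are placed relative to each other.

A is a simple wooden stool: a rectangular seat 339 mm (x) by 306 mm (y), 42 mm thick, top face at z = 384 mm, on four square legs, each 34×34 mm in cross-section. The legs rest on z = 0, each flush with a corner of the seat.

B is an open storage box with external size 139×257×349 mm and wall thickness 9 mm (the base is also 9 mm thick). The base covers the whole footprint; the four walls stand on the base, with the y-facing walls full-width and the x-facing walls fitting between their inner faces.

C is a straight ladder. Two 33×32 mm vertical rails, 2360 mm tall, stand 463 mm apart (outside-to-outside) with their front faces coplanar on the −y side. 8 rungs, each 32 mm deep and 22 mm tall, span between the inner faces of the rails, front faces flush with the rails. The lowest rung's underside is at z = 313 mm and rungs are spaced 261 mm apart (underside to underside).

The open box is on top of the stool. The ladder is on the floor beside the stool on its +x side.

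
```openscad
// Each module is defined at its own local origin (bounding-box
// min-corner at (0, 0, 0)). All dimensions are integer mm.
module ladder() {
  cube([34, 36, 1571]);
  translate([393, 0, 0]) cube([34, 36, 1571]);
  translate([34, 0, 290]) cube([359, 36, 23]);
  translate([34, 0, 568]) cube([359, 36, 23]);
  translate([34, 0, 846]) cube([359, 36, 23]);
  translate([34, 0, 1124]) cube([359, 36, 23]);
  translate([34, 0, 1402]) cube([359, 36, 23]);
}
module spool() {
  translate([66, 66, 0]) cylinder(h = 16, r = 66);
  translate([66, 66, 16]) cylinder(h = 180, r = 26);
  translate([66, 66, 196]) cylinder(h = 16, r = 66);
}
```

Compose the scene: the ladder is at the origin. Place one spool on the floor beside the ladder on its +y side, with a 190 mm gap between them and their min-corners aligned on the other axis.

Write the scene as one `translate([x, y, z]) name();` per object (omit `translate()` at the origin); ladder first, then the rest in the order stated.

ladder();
translate([0, 226, 0]) spool();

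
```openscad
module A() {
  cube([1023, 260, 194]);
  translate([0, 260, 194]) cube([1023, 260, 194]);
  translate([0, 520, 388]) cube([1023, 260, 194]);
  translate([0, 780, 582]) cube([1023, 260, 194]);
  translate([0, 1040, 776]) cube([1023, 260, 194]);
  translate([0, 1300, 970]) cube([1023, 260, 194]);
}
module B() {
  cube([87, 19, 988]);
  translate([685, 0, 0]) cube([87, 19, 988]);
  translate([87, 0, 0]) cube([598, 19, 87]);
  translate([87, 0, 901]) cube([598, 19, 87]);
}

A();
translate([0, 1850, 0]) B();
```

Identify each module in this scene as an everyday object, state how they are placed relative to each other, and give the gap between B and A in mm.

The picture frame's nearest face is 290 mm from the staircase's +y face.

A is a staircase. B is a picture frame. The picture frame is on the floor beside the staircase on its +y side. The gap between the picture frame and the staircase is 290 mm.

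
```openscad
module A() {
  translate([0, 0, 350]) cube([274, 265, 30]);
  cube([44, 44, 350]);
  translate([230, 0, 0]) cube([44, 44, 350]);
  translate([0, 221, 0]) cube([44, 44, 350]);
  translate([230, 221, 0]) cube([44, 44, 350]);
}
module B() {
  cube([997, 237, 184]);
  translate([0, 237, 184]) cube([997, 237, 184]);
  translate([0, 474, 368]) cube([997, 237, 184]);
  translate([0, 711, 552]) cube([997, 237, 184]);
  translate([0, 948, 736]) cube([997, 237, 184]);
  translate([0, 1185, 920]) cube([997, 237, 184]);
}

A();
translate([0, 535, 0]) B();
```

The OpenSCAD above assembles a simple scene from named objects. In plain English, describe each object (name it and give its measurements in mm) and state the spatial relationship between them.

A is a simple wooden stool: a rectangular seat 274 mm (x) by 265 mm (y), 30 mm thick, top face at z = 380 mm, on four square legs, each 44×44 mm in cross-section. The legs rest on z = 0, each flush with a corner of the seat.

B is a run of 6 identical solid stair steps. Each tread is 997×237 mm and each step block is 184 mm high. Step 1 rests on the floor; step k is offset from step 1 by (k−1)×237 mm in y and (k−1)×184 mm in z.

The staircase is on the floor beside the stool on its +y side.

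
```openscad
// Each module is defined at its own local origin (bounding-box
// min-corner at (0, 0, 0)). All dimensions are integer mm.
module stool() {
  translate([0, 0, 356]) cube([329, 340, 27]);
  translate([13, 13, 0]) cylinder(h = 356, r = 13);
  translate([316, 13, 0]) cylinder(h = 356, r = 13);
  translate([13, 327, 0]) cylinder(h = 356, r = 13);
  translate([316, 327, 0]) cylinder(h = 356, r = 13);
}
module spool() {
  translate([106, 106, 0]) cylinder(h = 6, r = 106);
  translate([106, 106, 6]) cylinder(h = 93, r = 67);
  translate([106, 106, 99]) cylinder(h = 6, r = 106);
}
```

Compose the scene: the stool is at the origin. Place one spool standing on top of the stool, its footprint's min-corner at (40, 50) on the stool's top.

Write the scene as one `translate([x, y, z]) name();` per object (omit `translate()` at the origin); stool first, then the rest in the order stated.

stool();
translate([40, 50, 383]) spool();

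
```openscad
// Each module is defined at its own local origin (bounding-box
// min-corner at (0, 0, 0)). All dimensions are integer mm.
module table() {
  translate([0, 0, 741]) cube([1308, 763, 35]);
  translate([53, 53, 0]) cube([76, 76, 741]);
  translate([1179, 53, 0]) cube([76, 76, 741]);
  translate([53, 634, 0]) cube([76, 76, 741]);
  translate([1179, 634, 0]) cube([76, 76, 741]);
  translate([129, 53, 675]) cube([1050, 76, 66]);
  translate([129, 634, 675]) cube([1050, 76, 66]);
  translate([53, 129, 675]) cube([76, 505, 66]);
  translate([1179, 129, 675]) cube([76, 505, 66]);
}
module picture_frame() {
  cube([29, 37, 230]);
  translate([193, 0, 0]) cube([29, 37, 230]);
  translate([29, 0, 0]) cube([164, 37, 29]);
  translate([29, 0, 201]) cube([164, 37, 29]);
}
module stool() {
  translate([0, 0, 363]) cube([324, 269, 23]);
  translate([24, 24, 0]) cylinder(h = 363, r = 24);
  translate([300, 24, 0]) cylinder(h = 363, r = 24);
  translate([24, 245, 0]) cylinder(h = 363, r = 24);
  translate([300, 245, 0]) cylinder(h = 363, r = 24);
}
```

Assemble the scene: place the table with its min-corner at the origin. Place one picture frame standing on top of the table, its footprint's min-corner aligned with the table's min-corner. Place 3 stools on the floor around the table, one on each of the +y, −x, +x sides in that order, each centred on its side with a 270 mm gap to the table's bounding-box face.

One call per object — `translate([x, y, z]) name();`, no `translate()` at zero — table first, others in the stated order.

table();
translate([0, 0, 776]) picture_frame();
translate([492, 1033, 0]) stool();
translate([-594, 247, 0]) stool();
translate([1578, 247, 0]) stool();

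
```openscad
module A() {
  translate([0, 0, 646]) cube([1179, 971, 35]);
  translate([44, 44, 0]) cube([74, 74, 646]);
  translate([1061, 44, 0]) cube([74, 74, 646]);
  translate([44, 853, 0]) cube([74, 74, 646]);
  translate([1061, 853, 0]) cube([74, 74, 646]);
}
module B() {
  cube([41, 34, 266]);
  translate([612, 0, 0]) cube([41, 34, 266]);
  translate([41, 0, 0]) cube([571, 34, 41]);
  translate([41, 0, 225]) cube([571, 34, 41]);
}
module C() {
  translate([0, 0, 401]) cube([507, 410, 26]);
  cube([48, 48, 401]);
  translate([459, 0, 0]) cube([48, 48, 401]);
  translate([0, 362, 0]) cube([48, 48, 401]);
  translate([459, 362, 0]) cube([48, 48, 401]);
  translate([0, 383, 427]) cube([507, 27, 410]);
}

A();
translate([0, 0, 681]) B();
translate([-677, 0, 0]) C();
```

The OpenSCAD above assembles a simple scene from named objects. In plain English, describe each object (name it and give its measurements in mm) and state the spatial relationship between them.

A is a rectangular dining table. The top is 1179×971×35 mm with its upper surface at z = 681 mm. It stands on four 74×74 mm square legs, each inset 44 mm from the nearest pair of top edges, running from the floor to the underside of the top.

B is a picture frame with a 571×184 mm rectangular opening (x by z) and a uniform 41 mm border on every side. Frame depth is 34 mm along y. It is built from two vertical stiles running the full outside height and two horizontal rails spanning the gap between the stiles.

C is a chair. The seat is a 507×410×26 mm slab with its top at z = 427 mm, on four 48×48 mm corner legs (flush with the seat edges, standing on z = 0). A flat backrest 27 mm thick, 410 mm tall, spans the full seat width and rises from the seat top along its +y edge, rear face flush with the rear of the seat.

The picture frame is on top of the table. The chair is on the floor beside the table on its −x side.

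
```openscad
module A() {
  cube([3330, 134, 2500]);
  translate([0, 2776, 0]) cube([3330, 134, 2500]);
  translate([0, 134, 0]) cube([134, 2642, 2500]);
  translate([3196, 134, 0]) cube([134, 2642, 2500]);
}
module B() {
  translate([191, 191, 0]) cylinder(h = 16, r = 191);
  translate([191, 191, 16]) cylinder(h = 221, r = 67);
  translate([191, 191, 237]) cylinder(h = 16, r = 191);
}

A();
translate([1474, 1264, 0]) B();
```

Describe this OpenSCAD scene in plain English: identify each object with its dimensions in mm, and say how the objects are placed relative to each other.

A is the wall frame of a small rectangular building: four walls, each 2500 mm tall and 134 mm thick, enclosing a footprint 3330 mm (x) by 2910 mm (y) outside-to-outside, with no floor or roof. The front and back walls (the −y and +y sides) span the full width; the two side walls fit between them.

B is a spool: two coaxial disc flanges of radius 191 mm and thickness 16 mm, joined by a core cylinder of radius 67 mm and height 221 mm. The lower flange rests on z = 0 and the three cylinders share a vertical axis.

The spool sits inside the house frame, centred.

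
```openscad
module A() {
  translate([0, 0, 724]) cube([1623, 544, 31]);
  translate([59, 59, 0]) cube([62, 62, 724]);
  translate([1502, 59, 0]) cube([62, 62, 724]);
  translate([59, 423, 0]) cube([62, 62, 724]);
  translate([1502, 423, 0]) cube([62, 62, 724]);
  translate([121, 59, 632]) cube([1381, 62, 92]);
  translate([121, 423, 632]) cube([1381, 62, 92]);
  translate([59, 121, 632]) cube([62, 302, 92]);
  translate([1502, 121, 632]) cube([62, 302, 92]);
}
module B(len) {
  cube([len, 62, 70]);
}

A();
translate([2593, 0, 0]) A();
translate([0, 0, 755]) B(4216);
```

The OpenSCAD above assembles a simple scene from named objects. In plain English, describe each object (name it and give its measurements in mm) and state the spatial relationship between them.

A is a rectangular dining table. The top is 1623×544×31 mm with its upper surface at z = 755 mm. It stands on four 62×62 mm square legs, each inset 59 mm from the nearest pair of top edges, running from the floor to the underside of the top. Four apron rails, 62 mm thick and 92 mm tall, run between adjacent legs with their top edges flush with the underside of the top and their outer faces flush with the legs' outer faces.

B is a rectangular beam 4216 mm long (x), 62 mm deep (y), 70 mm thick (z).

The beam spans the tops of two tables placed 970 mm apart, resting at z = 755 mm.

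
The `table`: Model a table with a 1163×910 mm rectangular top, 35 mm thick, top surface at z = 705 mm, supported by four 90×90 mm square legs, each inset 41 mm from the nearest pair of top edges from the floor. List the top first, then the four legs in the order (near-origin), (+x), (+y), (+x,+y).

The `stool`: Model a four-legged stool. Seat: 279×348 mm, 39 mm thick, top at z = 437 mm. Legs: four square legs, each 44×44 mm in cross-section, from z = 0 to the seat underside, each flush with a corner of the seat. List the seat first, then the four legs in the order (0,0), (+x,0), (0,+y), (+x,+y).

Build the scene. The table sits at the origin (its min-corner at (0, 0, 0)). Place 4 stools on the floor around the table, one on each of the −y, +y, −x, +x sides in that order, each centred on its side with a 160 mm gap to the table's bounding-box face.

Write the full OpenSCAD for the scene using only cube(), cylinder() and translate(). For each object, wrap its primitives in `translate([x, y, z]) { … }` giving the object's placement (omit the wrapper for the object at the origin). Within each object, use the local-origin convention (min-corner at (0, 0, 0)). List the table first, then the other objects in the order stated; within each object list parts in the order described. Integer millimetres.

translate([0, 0, 670]) cube([1163, 910, 35]);
translate([41, 41, 0]) cube([90, 90, 670]);
translate([1032, 41, 0]) cube([90, 90, 670]);
translate([41, 779, 0]) cube([90, 90, 670]);
translate([1032, 779, 0]) cube([90, 90, 670]);
translate([442, -508, 0]) {
  translate([0, 0, 398]) cube([279, 348, 39]);
  cube([44, 44, 398]);
  translate([235, 0, 0]) cube([44, 44, 398]);
  translate([0, 304, 0]) cube([44, 44, 398]);
  translate([235, 304, 0]) cube([44, 44, 398]);
}
translate([442, 1070, 0]) {
  translate([0, 0, 398]) cube([279, 348, 39]);
  cube([44, 44, 398]);
  translate([235, 0, 0]) cube([44, 44, 398]);
  translate([0, 304, 0]) cube([44, 44, 398]);
  translate([235, 304, 0]) cube([44, 44, 398]);
}
translate([-439, 281, 0]) {
  translate([0, 0, 398]) cube([279, 348, 39]);
  cube([44, 44, 398]);
  translate([235, 0, 0]) cube([44, 44, 398]);
  translate([0, 304, 0]) cube([44, 44, 398]);
  translate([235, 304, 0]) cube([44, 44, 398]);
}
translate([1323, 281, 0]) {
  translate([0, 0, 398]) cube([279, 348, 39]);
  cube([44, 44, 398]);
  translate([235, 0, 0]) cube([44, 44, 398]);
  translate([0, 304, 0]) cube([44, 44, 398]);
  translate([235, 304, 0]) cube([44, 44, 398]);
}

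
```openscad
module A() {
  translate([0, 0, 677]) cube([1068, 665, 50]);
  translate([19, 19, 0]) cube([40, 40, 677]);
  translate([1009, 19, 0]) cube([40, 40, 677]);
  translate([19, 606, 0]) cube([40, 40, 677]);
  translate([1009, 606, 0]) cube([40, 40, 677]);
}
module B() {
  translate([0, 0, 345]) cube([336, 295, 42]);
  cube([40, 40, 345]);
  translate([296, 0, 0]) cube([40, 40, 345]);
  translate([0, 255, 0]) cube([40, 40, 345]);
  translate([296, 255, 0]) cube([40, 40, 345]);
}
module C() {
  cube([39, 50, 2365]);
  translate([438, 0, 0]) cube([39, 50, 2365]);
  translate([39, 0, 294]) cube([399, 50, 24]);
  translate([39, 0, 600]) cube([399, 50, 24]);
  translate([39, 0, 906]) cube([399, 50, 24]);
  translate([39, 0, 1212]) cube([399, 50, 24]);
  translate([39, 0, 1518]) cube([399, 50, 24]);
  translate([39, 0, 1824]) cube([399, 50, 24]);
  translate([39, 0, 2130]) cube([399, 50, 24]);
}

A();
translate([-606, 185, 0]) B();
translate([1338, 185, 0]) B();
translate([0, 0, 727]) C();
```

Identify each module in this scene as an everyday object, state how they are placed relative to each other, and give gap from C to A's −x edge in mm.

The ladder's min-x is at 0; the table's min-x is 0; gap = 0 mm.

A is a table. B is a stool. C is a ladder. Two stools sit around the table at the −x, +x sides. The ladder is on top of the table. The gap from the ladder to the table's −x edge is 0 mm.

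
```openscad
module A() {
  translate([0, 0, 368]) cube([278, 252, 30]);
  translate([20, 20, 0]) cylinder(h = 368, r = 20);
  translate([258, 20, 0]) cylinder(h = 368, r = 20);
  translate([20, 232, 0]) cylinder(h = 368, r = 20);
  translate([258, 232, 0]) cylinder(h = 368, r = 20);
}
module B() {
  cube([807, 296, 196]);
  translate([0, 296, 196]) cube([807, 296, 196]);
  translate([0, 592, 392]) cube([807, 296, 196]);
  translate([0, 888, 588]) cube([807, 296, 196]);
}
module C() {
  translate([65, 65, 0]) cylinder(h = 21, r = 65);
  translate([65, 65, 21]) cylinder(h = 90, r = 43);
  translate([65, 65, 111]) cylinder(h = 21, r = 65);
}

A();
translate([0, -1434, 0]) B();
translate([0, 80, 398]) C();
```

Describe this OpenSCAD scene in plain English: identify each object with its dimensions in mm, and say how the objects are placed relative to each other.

A is a simple wooden stool: a rectangular seat 278 mm (x) by 252 mm (y), 30 mm thick, top face at z = 398 mm, on four round legs, each 40 mm in diameter. The legs rest on z = 0, each leg's axis is inset half a diameter from the nearest pair of seat edges (so the leg's bounding box is flush with the corner).

B is a straight staircase of 4 solid steps. Each step is 807 mm wide (x), 296 mm deep (y, the going) and 196 mm tall (the rise). The first step rests on the floor; each subsequent step sits one going further in +y and one rise higher in +z, directly behind and above the previous step with no overlap.

C is a spool: two coaxial disc flanges of radius 65 mm and thickness 21 mm, joined by a core cylinder of radius 43 mm and height 90 mm. The lower flange rests on z = 0 and the three cylinders share a vertical axis.

The staircase is on the floor beside the stool on its −y side. The spool is on top of the stool.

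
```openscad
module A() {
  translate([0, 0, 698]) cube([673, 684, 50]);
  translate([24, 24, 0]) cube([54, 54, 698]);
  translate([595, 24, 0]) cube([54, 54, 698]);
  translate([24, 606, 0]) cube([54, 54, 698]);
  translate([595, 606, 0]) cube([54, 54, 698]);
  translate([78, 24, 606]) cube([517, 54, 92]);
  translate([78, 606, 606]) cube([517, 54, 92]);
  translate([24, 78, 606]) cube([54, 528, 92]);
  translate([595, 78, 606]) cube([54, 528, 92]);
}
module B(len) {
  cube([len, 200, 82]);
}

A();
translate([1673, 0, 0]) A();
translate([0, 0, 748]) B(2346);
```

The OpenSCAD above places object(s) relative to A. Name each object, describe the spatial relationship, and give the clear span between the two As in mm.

A is a table. B is a beam. A beam spans the tops of two tables. The clear span between the two tables is 1000 mm.

Second table starts at x = 1673; first ends at x = 673; clear span = 1673 − 673 = 1000 mm.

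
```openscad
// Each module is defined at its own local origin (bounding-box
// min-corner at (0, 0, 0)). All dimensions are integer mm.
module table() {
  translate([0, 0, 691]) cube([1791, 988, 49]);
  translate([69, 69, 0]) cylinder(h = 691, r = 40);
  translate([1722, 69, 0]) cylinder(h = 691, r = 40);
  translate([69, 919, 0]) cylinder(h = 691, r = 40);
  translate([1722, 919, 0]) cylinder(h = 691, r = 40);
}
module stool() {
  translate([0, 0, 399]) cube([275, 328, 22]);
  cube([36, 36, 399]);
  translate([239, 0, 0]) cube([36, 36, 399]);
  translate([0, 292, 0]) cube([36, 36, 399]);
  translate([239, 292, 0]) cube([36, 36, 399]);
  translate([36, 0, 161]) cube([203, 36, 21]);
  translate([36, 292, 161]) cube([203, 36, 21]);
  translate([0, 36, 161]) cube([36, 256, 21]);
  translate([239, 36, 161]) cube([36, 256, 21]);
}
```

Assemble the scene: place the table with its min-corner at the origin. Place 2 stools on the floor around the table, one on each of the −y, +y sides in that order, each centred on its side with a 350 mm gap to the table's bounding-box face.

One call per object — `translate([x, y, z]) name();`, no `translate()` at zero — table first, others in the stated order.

table();
translate([758, -678, 0]) stool();
translate([758, 1338, 0]) stool();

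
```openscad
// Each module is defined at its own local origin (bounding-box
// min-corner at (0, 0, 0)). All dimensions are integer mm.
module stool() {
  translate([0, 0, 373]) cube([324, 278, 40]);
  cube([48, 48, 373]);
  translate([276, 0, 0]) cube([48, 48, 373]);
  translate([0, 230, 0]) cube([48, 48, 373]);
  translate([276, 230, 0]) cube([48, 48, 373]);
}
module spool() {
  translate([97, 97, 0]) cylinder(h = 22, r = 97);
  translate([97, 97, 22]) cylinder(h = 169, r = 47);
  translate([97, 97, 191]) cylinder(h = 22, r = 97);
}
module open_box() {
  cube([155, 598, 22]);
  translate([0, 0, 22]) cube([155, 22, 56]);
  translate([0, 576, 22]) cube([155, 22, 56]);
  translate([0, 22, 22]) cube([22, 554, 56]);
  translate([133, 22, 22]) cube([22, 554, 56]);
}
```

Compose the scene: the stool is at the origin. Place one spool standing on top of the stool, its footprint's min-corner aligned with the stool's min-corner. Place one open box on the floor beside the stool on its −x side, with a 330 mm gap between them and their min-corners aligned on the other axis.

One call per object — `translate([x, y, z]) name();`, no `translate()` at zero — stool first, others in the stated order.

stool();
translate([0, 0, 413]) spool();
translate([-485, 0, 0]) open_box();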